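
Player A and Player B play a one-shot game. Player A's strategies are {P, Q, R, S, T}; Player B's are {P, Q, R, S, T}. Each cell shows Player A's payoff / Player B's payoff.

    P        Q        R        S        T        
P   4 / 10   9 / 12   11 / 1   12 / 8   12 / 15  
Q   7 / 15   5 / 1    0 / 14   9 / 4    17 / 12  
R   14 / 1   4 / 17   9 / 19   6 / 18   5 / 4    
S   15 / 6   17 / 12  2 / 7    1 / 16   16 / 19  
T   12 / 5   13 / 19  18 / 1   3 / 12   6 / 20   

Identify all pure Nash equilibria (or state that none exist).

None

A profile is a Nash equilibrium when each player is best-responding to the other.
Player A's best responses — vs P: S (payoff 15); vs Q: S (payoff 17); vs R: T (payoff 18); vs S: P (payoff 12); vs T: Q (payoff 17).
Player B's best responses — vs P: T (payoff 15); vs Q: P (payoff 15); vs R: R (payoff 19); vs S: T (payoff 19); vs T: T (payoff 20).
No cell has both players best-responding. For instance, Player A's best reply to Q is S, but against S Player B prefers T over Q.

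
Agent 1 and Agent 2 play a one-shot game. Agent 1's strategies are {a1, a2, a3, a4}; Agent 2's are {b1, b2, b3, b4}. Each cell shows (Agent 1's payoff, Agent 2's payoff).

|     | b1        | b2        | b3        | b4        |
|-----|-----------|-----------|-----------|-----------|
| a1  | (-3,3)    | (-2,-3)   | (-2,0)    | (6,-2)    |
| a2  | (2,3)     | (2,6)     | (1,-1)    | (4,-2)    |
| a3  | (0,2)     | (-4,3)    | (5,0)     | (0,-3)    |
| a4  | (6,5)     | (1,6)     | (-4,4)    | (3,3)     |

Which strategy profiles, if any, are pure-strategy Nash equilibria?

(a2, b2)

Check mutual best responses: a cell is a NE iff neither player can gain by unilaterally deviating.
Agent 1's best responses — vs b1: a4 (payoff 6); vs b2: a2 (payoff 2); vs b3: a3 (payoff 5); vs b4: a1 (payoff 6).
Agent 2's best responses — vs a1: b1 (payoff 3); vs a2: b2 (payoff 6); vs a3: b2 (payoff 3); vs a4: b2 (payoff 6).
The only mutual best response is (a2, b2); neither player gains by switching there.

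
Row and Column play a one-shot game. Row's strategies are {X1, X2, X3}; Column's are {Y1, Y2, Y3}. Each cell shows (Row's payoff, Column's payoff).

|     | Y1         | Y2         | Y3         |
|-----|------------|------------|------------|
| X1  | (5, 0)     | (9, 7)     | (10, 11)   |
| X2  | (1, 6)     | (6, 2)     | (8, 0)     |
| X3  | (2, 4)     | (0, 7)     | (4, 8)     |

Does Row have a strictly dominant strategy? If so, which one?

Check whether one of Row's strategies beats all alternatives regardless of what the opponent does.
X1 strictly dominates: vs Y1: 5 > each of {1, 2}; vs Y2: 9 > each of {6, 0}; vs Y3: 10 > each of {8, 4}.

X1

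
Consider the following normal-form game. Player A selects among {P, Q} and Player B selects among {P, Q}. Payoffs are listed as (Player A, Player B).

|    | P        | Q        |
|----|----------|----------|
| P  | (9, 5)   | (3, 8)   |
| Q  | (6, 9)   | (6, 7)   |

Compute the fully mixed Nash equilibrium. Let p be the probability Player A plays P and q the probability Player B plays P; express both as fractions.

Each player's mixing probability is pinned down by making the *other* player indifferent.
Player B indifferent between P and Q: p·5 + (1−p)·9 = p·8 + (1−p)·7 ⟹ 9 + (-4)p = 7 + 1p ⟹ p = 2/5.
Player A indifferent between P and Q: q·9 + (1−q)·3 = q·6 + (1−q)·6 ⟹ 3 + 6q = 6 + 0q ⟹ q = 1/2.

p = 2/5, q = 1/2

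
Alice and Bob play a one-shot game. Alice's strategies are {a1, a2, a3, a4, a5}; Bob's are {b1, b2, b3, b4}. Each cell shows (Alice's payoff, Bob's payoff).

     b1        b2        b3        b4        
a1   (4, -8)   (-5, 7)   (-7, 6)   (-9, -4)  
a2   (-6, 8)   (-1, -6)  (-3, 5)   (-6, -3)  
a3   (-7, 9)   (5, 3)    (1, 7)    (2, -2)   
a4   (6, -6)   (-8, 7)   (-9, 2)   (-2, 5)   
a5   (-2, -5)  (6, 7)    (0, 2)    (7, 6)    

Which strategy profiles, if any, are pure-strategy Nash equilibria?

(a5, b2)

Check mutual best responses: a cell is a NE iff neither player can gain by unilaterally deviating.
Alice's best responses — vs b1: a4 (payoff 6); vs b2: a5 (payoff 6); vs b3: a3 (payoff 1); vs b4: a5 (payoff 7).
Bob's best responses — vs a1: b2 (payoff 7); vs a2: b1 (payoff 8); vs a3: b1 (payoff 9); vs a4: b2 (payoff 7); vs a5: b2 (payoff 7).
The only mutual best response is (a5, b2); neither player gains by switching there.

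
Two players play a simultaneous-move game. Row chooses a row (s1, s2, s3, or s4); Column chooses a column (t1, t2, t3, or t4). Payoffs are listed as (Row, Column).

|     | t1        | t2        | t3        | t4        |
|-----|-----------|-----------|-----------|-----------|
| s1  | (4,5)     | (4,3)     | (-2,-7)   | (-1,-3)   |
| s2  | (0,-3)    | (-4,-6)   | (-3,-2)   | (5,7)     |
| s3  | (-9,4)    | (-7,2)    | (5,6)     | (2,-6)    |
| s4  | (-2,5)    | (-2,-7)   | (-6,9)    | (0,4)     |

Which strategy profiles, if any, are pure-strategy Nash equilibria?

(s1, t1), (s2, t4), and (s3, t3)

Find each player's best response to every opponent strategy; NE are the intersections.
Row's best responses — vs t1: s1 (payoff 4); vs t2: s1 (payoff 4); vs t3: s3 (payoff 5); vs t4: s2 (payoff 5).
Column's best responses — vs s1: t1 (payoff 5); vs s2: t4 (payoff 7); vs s3: t3 (payoff 6); vs s4: t3 (payoff 9).
Mutual best responses occur at (s1, t1), (s2, t4), and (s3, t3); at each, neither player gains by switching.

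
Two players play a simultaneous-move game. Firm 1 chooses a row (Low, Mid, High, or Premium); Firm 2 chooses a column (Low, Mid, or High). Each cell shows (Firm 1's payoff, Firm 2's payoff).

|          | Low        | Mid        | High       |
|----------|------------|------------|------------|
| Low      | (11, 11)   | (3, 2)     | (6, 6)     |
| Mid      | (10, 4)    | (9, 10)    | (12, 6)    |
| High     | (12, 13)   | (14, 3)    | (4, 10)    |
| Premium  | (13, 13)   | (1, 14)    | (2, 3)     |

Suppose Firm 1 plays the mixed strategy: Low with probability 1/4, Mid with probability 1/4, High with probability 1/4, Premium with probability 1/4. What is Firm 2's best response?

Low

Firm 2's best reply maximizes expected payoff against the mix.
Low: (1/4)·11 + (1/4)·4 + (1/4)·13 + (1/4)·13 = 41/4
Mid: (1/4)·2 + (1/4)·10 + (1/4)·3 + (1/4)·14 = 29/4
High: (1/4)·6 + (1/4)·6 + (1/4)·10 + (1/4)·3 = 25/4
Highest expected payoff is 41/4, from Low.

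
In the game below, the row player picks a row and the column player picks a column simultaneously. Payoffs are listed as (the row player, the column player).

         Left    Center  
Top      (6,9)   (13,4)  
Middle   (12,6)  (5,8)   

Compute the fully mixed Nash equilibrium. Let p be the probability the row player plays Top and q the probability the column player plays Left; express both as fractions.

Each player's mixing probability is pinned down by making the *other* player indifferent.
The column player indifferent between Left and Center: p·9 + (1−p)·6 = p·4 + (1−p)·8 ⟹ 6 + 3p = 8 + (-4)p ⟹ p = 2/7.
The row player indifferent between Top and Middle: q·6 + (1−q)·13 = q·12 + (1−q)·5 ⟹ 13 + (-7)q = 5 + 7q ⟹ q = 4/7.

p = 2/7, q = 4/7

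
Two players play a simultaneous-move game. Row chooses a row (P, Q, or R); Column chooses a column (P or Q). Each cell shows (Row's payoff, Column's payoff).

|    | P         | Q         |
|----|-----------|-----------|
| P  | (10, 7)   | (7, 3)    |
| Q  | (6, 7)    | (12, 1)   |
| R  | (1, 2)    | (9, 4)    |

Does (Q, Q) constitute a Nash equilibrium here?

Holding Column at Q: Row gets 12 from Q, versus 7 from P, 9 from R. No profitable deviation for Row.
Holding Row at Q: Column gets 1 from Q but could get 7 by switching to P. Column has a profitable deviation.

No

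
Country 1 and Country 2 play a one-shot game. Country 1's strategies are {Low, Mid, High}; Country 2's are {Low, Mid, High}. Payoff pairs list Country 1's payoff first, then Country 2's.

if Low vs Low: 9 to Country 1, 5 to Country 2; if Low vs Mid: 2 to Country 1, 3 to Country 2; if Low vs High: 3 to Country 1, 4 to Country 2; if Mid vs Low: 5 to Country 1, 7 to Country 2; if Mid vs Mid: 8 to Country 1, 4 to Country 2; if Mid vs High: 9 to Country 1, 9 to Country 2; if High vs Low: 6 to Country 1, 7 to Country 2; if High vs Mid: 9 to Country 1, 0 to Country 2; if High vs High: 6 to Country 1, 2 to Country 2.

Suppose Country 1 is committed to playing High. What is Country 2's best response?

With Country 1 fixed at High, Country 2's payoffs are: Low → 7, Mid → 0, High → 2.
The maximum is 7, achieved by Low.

Low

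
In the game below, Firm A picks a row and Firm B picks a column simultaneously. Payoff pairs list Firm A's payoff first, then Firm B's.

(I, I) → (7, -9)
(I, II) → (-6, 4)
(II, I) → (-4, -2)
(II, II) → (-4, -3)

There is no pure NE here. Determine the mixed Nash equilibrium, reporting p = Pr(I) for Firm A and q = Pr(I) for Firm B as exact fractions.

Each player's mixing probability is pinned down by making the *other* player indifferent.
Firm B indifferent between I and II: p·(-9) + (1−p)·(-2) = p·4 + (1−p)·(-3) ⟹ (-2) + (-7)p = (-3) + 7p ⟹ p = 1/14.
Firm A indifferent between I and II: q·7 + (1−q)·(-6) = q·(-4) + (1−q)·(-4) ⟹ (-6) + 13q = (-4) + 0q ⟹ q = 2/13.

p = 1/14, q = 2/13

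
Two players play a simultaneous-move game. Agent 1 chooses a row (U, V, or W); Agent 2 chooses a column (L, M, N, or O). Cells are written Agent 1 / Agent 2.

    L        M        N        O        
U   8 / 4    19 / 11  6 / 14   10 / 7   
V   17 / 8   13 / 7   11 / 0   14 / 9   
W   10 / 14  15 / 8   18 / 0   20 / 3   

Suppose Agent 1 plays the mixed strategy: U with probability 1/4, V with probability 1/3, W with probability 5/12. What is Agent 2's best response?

Compute Agent 2's expected payoff from each pure strategy against the given mix.
L: (1/4)·4 + (1/3)·8 + (5/12)·14 = 19/2
M: (1/4)·11 + (1/3)·7 + (5/12)·8 = 101/12
N: (1/4)·14 + (1/3)·0 + (5/12)·0 = 7/2
O: (1/4)·7 + (1/3)·9 + (5/12)·3 = 6
Highest expected payoff is 19/2, from L.

L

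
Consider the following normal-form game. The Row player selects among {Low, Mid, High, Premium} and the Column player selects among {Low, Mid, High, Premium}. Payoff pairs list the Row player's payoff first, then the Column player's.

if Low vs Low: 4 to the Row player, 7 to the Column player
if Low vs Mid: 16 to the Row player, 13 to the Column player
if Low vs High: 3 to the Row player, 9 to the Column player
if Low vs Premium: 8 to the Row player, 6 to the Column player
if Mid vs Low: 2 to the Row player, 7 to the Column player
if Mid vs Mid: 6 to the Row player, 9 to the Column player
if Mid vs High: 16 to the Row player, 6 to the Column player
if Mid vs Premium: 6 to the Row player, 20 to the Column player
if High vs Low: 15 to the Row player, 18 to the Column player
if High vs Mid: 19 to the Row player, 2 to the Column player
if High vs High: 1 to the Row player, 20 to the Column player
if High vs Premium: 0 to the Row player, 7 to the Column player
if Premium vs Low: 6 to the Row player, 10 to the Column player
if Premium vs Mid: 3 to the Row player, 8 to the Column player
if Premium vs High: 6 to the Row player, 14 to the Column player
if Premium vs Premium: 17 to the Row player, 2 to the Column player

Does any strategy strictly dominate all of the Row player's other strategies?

Check whether one of the Row player's strategies beats all alternatives regardless of what the opponent does.
Low is not dominant: against Low, High gives 15 > 4.
Mid is not dominant: against Low, Low gives 4 > 2.
High is not dominant: against High, Low gives 3 > 1.
Premium is not dominant: against Low, High gives 15 > 6.
No single strategy is best against every opponent action.

None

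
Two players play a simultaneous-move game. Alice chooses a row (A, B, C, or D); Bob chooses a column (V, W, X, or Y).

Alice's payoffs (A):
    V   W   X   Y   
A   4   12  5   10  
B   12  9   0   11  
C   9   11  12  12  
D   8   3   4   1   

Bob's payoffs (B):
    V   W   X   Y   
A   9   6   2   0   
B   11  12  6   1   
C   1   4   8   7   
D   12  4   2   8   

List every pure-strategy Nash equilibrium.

(C, X)

Check mutual best responses: a cell is a NE iff neither player can gain by unilaterally deviating.
Alice's best responses — vs V: B (payoff 12); vs W: A (payoff 12); vs X: C (payoff 12); vs Y: C (payoff 12).
Bob's best responses — vs A: V (payoff 9); vs B: W (payoff 12); vs C: X (payoff 8); vs D: V (payoff 12).
The only mutual best response is (C, X); neither player gains by switching there.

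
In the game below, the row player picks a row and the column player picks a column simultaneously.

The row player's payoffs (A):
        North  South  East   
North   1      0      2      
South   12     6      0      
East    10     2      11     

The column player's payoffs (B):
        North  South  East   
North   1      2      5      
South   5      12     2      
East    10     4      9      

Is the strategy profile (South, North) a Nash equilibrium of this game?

Holding the column player at North: the row player gets 12 from South, versus 1 from North, 10 from East. No profitable deviation for the row player.
Holding the row player at South: the column player gets 5 from North but could get 12 by switching to South. The column player has a profitable deviation.

No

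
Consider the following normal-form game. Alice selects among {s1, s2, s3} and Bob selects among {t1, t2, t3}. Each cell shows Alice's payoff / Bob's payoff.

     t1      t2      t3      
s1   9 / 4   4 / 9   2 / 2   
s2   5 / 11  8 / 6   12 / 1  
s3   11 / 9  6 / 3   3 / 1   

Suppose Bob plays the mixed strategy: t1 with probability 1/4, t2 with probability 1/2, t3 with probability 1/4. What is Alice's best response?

Alice's best reply maximizes expected payoff against the mix.
s1: (1/4)·9 + (1/2)·4 + (1/4)·2 = 19/4
s2: (1/4)·5 + (1/2)·8 + (1/4)·12 = 33/4
s3: (1/4)·11 + (1/2)·6 + (1/4)·3 = 13/2
Highest expected payoff is 33/4, from s2.

s2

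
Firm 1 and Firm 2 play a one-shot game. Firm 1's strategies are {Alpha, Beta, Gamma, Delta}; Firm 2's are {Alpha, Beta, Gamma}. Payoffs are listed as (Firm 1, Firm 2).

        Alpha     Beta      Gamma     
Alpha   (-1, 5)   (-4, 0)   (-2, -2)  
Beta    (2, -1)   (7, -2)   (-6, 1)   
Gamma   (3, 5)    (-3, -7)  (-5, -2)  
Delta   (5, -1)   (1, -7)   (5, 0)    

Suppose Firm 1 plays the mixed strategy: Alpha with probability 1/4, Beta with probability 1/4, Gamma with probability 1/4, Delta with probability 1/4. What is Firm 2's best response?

Alpha

Compute Firm 2's expected payoff from each pure strategy against the given mix.
Alpha: (1/4)·5 + (1/4)·(-1) + (1/4)·5 + (1/4)·(-1) = 2
Beta: (1/4)·0 + (1/4)·(-2) + (1/4)·(-7) + (1/4)·(-7) = -4
Gamma: (1/4)·(-2) + (1/4)·1 + (1/4)·(-2) + (1/4)·0 = -3/4
Highest expected payoff is 2, from Alpha.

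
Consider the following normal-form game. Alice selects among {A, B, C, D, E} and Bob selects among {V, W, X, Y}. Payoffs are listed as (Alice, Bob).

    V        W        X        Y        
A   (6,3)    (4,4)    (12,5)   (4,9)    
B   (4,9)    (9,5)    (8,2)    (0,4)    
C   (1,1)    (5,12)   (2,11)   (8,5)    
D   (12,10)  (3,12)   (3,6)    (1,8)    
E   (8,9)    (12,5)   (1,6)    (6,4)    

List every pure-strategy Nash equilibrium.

Find each player's best response to every opponent strategy; NE are the intersections.
Alice's best responses — vs V: D (payoff 12); vs W: E (payoff 12); vs X: A (payoff 12); vs Y: C (payoff 8).
Bob's best responses — vs A: Y (payoff 9); vs B: V (payoff 9); vs C: W (payoff 12); vs D: W (payoff 12); vs E: V (payoff 9).
No cell has both players best-responding. For instance, Alice's best reply to Y is C, but against C Bob prefers W over Y.

No pure-strategy Nash equilibrium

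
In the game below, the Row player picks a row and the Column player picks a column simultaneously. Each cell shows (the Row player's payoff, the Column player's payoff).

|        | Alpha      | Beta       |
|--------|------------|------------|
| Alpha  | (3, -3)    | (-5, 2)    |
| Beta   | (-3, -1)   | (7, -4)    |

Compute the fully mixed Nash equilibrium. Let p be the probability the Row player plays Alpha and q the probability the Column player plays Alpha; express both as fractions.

In a mixed NE each player is indifferent between their pure strategies, so the opponent's mix sets the indifference.
The Column player indifferent between Alpha and Beta: p·(-3) + (1−p)·(-1) = p·2 + (1−p)·(-4) ⟹ (-1) + (-2)p = (-4) + 6p ⟹ p = 3/8.
The Row player indifferent between Alpha and Beta: q·3 + (1−q)·(-5) = q·(-3) + (1−q)·7 ⟹ (-5) + 8q = 7 + (-10)q ⟹ q = 2/3.

p = 3/8, q = 2/3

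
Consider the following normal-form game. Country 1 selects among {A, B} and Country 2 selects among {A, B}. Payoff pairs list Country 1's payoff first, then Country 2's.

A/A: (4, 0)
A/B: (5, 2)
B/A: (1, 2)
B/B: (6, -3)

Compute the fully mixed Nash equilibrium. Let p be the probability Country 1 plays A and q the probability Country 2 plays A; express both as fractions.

In a mixed NE each player is indifferent between their pure strategies, so the opponent's mix sets the indifference.
Country 2 indifferent between A and B: p·0 + (1−p)·2 = p·2 + (1−p)·(-3) ⟹ 2 + (-2)p = (-3) + 5p ⟹ p = 5/7.
Country 1 indifferent between A and B: q·4 + (1−q)·5 = q·1 + (1−q)·6 ⟹ 5 + (-1)q = 6 + (-5)q ⟹ q = 1/4.

p = 5/7, q = 1/4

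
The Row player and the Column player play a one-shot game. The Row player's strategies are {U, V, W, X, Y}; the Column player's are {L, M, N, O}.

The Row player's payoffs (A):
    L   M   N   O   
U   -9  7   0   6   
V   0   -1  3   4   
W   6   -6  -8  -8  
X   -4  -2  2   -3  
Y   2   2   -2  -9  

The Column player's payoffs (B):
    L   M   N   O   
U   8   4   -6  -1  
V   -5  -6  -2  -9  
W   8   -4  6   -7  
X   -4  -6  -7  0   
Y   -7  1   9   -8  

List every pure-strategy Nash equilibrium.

(V, N) and (W, L)

Find each player's best response to every opponent strategy; NE are the intersections.
The Row player's best responses — vs L: W (payoff 6); vs M: U (payoff 7); vs N: V (payoff 3); vs O: U (payoff 6).
The Column player's best responses — vs U: L (payoff 8); vs V: N (payoff -2); vs W: L (payoff 8); vs X: O (payoff 0); vs Y: N (payoff 9).
Mutual best responses occur at (V, N) and (W, L); at each, neither player gains by switching.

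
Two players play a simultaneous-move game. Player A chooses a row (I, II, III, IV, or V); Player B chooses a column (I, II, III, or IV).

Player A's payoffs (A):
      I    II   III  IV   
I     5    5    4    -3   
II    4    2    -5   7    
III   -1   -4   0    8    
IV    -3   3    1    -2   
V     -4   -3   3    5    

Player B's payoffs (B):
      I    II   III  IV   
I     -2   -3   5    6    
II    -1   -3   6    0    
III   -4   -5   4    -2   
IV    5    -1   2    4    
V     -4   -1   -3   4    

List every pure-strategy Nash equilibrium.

There is no pure-strategy Nash equilibrium

Check mutual best responses: a cell is a NE iff neither player can gain by unilaterally deviating.
Player A's best responses — vs I: I (payoff 5); vs II: I (payoff 5); vs III: I (payoff 4); vs IV: III (payoff 8).
Player B's best responses — vs I: IV (payoff 6); vs II: III (payoff 6); vs III: III (payoff 4); vs IV: I (payoff 5); vs V: IV (payoff 4).
No cell has both players best-responding. For instance, Player A's best reply to I is I, but against I Player B prefers IV over I.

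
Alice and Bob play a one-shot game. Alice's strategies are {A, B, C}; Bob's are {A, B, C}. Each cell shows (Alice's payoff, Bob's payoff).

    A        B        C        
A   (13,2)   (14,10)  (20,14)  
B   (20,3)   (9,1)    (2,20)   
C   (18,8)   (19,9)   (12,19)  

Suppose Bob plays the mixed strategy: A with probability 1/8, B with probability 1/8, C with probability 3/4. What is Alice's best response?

A

Alice's best reply maximizes expected payoff against the mix.
A: (1/8)·13 + (1/8)·14 + (3/4)·20 = 147/8
B: (1/8)·20 + (1/8)·9 + (3/4)·2 = 41/8
C: (1/8)·18 + (1/8)·19 + (3/4)·12 = 109/8
Highest expected payoff is 147/8, from A.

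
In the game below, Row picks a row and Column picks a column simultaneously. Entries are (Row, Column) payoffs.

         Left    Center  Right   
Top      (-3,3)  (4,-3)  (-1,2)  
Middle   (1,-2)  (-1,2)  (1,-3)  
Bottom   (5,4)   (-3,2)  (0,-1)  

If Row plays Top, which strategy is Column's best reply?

With Row fixed at Top, Column's payoffs are: Left → 3, Center → -3, Right → 2.
The maximum is 3, achieved by Left.

Left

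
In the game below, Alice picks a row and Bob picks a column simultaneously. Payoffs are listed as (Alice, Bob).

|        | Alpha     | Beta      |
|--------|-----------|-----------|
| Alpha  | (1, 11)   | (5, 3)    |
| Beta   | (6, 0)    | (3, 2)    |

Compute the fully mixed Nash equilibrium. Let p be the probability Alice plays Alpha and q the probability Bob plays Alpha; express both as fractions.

p = 1/5, q = 2/7

Each player's mixing probability is pinned down by making the *other* player indifferent.
Bob indifferent between Alpha and Beta: p·11 + (1−p)·0 = p·3 + (1−p)·2 ⟹ 0 + 11p = 2 + 1p ⟹ p = 1/5.
Alice indifferent between Alpha and Beta: q·1 + (1−q)·5 = q·6 + (1−q)·3 ⟹ 5 + (-4)q = 3 + 3q ⟹ q = 2/7.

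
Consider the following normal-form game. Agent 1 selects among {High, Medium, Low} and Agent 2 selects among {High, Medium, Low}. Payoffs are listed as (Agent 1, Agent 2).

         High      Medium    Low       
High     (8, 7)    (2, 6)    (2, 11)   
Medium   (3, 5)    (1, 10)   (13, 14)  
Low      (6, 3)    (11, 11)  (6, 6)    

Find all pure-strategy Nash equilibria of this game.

(Medium, Low) and (Low, Medium)

Find each player's best response to every opponent strategy; NE are the intersections.
Agent 1's best responses — vs High: High (payoff 8); vs Medium: Low (payoff 11); vs Low: Medium (payoff 13).
Agent 2's best responses — vs High: Low (payoff 11); vs Medium: Low (payoff 14); vs Low: Medium (payoff 11).
Mutual best responses occur at (Medium, Low) and (Low, Medium); at each, neither player gains by switching.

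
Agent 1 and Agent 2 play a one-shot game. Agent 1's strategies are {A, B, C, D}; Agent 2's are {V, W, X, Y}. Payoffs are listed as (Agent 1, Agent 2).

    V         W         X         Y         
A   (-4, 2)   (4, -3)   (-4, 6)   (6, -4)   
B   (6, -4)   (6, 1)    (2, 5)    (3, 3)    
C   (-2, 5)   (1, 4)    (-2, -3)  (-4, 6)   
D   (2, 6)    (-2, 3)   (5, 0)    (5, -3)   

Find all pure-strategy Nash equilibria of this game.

None

Check mutual best responses: a cell is a NE iff neither player can gain by unilaterally deviating.
Agent 1's best responses — vs V: B (payoff 6); vs W: B (payoff 6); vs X: D (payoff 5); vs Y: A (payoff 6).
Agent 2's best responses — vs A: X (payoff 6); vs B: X (payoff 5); vs C: Y (payoff 6); vs D: V (payoff 6).
No cell has both players best-responding. For instance, Agent 1's best reply to Y is A, but against A Agent 2 prefers X over Y.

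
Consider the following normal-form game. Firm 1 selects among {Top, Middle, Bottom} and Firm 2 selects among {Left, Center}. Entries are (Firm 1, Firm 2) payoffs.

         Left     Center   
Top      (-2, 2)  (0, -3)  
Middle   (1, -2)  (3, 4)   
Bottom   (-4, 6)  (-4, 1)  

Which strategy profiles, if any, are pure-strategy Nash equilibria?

Check mutual best responses: a cell is a NE iff neither player can gain by unilaterally deviating.
Firm 1's best responses — vs Left: Middle (payoff 1); vs Center: Middle (payoff 3).
Firm 2's best responses — vs Top: Left (payoff 2); vs Middle: Center (payoff 4); vs Bottom: Left (payoff 6).
The only mutual best response is (Middle, Center); neither player gains by switching there.

(Middle, Center)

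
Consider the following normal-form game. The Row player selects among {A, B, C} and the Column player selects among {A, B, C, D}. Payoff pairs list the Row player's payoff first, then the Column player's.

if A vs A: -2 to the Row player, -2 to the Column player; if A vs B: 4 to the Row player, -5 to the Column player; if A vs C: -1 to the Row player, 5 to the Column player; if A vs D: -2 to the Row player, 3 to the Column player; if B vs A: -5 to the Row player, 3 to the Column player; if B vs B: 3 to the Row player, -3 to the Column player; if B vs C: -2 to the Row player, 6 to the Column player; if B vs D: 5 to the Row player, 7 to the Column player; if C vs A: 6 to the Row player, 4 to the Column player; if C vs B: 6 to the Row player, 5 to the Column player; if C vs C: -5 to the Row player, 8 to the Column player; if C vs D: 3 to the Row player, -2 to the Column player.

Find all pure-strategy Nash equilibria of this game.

Find each player's best response to every opponent strategy; NE are the intersections.
The Row player's best responses — vs A: C (payoff 6); vs B: C (payoff 6); vs C: A (payoff -1); vs D: B (payoff 5).
The Column player's best responses — vs A: C (payoff 5); vs B: D (payoff 7); vs C: C (payoff 8).
Mutual best responses occur at (A, C) and (B, D); at each, neither player gains by switching.

(A, C) and (B, D)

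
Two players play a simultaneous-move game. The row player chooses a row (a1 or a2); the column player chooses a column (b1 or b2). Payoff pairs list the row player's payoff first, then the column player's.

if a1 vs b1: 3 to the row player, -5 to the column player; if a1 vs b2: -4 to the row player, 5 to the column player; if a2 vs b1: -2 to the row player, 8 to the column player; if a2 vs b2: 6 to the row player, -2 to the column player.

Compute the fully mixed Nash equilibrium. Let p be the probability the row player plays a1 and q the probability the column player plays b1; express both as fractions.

p = 1/2, q = 2/3

In a mixed NE each player is indifferent between their pure strategies, so the opponent's mix sets the indifference.
The column player indifferent between b1 and b2: p·(-5) + (1−p)·8 = p·5 + (1−p)·(-2) ⟹ 8 + (-13)p = (-2) + 7p ⟹ p = 1/2.
The row player indifferent between a1 and a2: q·3 + (1−q)·(-4) = q·(-2) + (1−q)·6 ⟹ (-4) + 7q = 6 + (-8)q ⟹ q = 2/3.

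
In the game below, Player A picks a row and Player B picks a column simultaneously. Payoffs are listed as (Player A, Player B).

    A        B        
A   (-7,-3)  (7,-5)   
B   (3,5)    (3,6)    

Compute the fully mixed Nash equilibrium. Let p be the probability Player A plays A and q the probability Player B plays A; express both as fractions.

In a mixed NE each player is indifferent between their pure strategies, so the opponent's mix sets the indifference.
Player B indifferent between A and B: p·(-3) + (1−p)·5 = p·(-5) + (1−p)·6 ⟹ 5 + (-8)p = 6 + (-11)p ⟹ p = 1/3.
Player A indifferent between A and B: q·(-7) + (1−q)·7 = q·3 + (1−q)·3 ⟹ 7 + (-14)q = 3 + 0q ⟹ q = 2/7.

p = 1/3, q = 2/7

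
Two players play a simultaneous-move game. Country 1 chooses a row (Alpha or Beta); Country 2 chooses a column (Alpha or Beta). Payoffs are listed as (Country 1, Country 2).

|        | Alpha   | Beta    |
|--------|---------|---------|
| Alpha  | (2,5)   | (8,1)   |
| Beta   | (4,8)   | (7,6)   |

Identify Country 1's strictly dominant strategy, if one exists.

A strategy is strictly dominant if it gives Country 1 a strictly higher payoff than every other strategy, against every choice by the opponent.
Alpha is not dominant: against Alpha, Beta gives 4 > 2.
Beta is not dominant: against Beta, Alpha gives 8 > 7.
No single strategy is best against every opponent action.

None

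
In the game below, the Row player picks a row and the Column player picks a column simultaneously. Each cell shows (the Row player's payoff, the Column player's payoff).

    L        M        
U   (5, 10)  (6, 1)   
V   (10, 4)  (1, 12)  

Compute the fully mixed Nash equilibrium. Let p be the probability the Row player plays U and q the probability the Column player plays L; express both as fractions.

In a mixed NE each player is indifferent between their pure strategies, so the opponent's mix sets the indifference.
The Column player indifferent between L and M: p·10 + (1−p)·4 = p·1 + (1−p)·12 ⟹ 4 + 6p = 12 + (-11)p ⟹ p = 8/17.
The Row player indifferent between U and V: q·5 + (1−q)·6 = q·10 + (1−q)·1 ⟹ 6 + (-1)q = 1 + 9q ⟹ q = 1/2.

p = 8/17, q = 1/2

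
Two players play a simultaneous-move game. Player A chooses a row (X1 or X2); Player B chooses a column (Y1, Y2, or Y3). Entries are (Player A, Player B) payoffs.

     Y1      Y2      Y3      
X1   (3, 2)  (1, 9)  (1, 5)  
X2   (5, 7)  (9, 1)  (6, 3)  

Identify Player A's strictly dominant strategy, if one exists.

X2

A strategy is strictly dominant if it gives Player A a strictly higher payoff than every other strategy, against every choice by the opponent.
X2 strictly dominates: vs Y1: 5 > 3; vs Y2: 9 > 1; vs Y3: 6 > 1.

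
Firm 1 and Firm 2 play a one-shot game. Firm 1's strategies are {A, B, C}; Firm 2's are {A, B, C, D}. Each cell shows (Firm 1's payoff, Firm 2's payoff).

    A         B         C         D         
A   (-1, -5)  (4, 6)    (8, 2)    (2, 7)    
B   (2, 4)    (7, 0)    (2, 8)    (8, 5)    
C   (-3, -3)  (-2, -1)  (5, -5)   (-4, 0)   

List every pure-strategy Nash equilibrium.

No pure-strategy Nash equilibrium

A profile is a Nash equilibrium when each player is best-responding to the other.
Firm 1's best responses — vs A: B (payoff 2); vs B: B (payoff 7); vs C: A (payoff 8); vs D: B (payoff 8).
Firm 2's best responses — vs A: D (payoff 7); vs B: C (payoff 8); vs C: D (payoff 0).
No cell has both players best-responding. For instance, Firm 1's best reply to D is B, but against B Firm 2 prefers C over D.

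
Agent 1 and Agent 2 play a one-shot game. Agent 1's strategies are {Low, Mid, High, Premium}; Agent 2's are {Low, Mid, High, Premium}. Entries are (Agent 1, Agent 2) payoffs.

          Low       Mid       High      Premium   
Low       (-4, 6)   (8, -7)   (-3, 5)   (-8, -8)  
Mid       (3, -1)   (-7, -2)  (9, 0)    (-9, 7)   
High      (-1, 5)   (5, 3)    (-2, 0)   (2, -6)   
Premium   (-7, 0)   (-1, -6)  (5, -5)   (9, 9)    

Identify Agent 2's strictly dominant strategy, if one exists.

A strategy is strictly dominant if it gives Agent 2 a strictly higher payoff than every other strategy, against every choice by the opponent.
Low is not dominant: against Mid, High gives 0 > -1.
Mid is not dominant: against Low, Low gives 6 > -7.
High is not dominant: against Low, Low gives 6 > 5.
Premium is not dominant: against Low, Low gives 6 > -8.
No single strategy is best against every opponent action.

No strictly dominant strategy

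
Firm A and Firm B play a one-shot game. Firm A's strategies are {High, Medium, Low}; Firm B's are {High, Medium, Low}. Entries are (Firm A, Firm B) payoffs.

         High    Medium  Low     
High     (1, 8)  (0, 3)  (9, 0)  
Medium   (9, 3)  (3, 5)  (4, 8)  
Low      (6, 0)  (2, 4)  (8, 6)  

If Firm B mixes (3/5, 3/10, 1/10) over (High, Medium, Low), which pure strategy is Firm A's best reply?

Firm A's best reply maximizes expected payoff against the mix.
High: (3/5)·1 + (3/10)·0 + (1/10)·9 = 3/2
Medium: (3/5)·9 + (3/10)·3 + (1/10)·4 = 67/10
Low: (3/5)·6 + (3/10)·2 + (1/10)·8 = 5
Highest expected payoff is 67/10, from Medium.

Medium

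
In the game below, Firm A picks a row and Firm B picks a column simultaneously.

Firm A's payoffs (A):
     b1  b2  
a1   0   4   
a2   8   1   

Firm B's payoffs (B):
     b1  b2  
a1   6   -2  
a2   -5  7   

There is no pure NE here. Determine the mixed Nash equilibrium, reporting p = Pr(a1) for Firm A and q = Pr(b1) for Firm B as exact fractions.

Each player's mixing probability is pinned down by making the *other* player indifferent.
Firm B indifferent between b1 and b2: p·6 + (1−p)·(-5) = p·(-2) + (1−p)·7 ⟹ (-5) + 11p = 7 + (-9)p ⟹ p = 3/5.
Firm A indifferent between a1 and a2: q·0 + (1−q)·4 = q·8 + (1−q)·1 ⟹ 4 + (-4)q = 1 + 7q ⟹ q = 3/11.

p = 3/5, q = 3/11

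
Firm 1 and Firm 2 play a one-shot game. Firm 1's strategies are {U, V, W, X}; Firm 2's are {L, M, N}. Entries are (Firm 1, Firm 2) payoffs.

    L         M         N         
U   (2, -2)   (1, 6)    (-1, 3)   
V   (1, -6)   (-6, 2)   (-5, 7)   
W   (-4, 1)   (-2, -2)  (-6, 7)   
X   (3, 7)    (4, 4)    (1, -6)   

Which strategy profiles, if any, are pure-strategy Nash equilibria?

Find each player's best response to every opponent strategy; NE are the intersections.
Firm 1's best responses — vs L: X (payoff 3); vs M: X (payoff 4); vs N: X (payoff 1).
Firm 2's best responses — vs U: M (payoff 6); vs V: N (payoff 7); vs W: N (payoff 7); vs X: L (payoff 7).
The only mutual best response is (X, L); neither player gains by switching there.

(X, L)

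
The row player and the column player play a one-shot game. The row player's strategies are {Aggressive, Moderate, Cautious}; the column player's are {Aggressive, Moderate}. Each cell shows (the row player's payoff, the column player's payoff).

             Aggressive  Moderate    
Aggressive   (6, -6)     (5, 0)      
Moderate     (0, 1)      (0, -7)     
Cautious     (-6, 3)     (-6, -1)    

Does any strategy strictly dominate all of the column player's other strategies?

Check whether one of the column player's strategies beats all alternatives regardless of what the opponent does.
Aggressive is not dominant: against Aggressive, Moderate gives 0 > -6.
Moderate is not dominant: against Moderate, Aggressive gives 1 > -7.
No single strategy is best against every opponent action.

No strictly dominant strategy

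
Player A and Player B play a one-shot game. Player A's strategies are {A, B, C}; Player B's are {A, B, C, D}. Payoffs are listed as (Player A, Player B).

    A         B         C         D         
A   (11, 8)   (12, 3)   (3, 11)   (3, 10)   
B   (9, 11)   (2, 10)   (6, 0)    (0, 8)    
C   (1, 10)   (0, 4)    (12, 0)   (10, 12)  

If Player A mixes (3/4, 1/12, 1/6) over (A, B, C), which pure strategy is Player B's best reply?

D

Player B's best reply maximizes expected payoff against the mix.
A: (3/4)·8 + (1/12)·11 + (1/6)·10 = 103/12
B: (3/4)·3 + (1/12)·10 + (1/6)·4 = 15/4
C: (3/4)·11 + (1/12)·0 + (1/6)·0 = 33/4
D: (3/4)·10 + (1/12)·8 + (1/6)·12 = 61/6
Highest expected payoff is 61/6, from D.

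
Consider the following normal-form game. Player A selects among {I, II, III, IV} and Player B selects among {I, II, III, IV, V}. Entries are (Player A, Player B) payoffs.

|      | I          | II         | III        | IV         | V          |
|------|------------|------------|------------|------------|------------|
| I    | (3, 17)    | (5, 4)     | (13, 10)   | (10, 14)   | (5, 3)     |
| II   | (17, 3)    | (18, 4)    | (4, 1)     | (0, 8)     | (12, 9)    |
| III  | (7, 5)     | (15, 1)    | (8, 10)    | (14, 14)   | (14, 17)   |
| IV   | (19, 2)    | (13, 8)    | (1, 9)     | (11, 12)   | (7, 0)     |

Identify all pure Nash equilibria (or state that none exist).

(III, V)

A profile is a Nash equilibrium when each player is best-responding to the other.
Player A's best responses — vs I: IV (payoff 19); vs II: II (payoff 18); vs III: I (payoff 13); vs IV: III (payoff 14); vs V: III (payoff 14).
Player B's best responses — vs I: I (payoff 17); vs II: V (payoff 9); vs III: V (payoff 17); vs IV: IV (payoff 12).
The only mutual best response is (III, V); neither player gains by switching there.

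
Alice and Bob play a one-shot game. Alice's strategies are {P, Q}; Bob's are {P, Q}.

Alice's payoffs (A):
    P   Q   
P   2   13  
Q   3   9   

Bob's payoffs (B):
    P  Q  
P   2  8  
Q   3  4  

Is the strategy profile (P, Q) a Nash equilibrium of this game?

Yes

Holding Bob at Q: Alice gets 13 from P, versus 9 from Q. No profitable deviation for Alice.
Holding Alice at P: Bob gets 8 from Q, versus 2 from P. No profitable deviation for Bob either.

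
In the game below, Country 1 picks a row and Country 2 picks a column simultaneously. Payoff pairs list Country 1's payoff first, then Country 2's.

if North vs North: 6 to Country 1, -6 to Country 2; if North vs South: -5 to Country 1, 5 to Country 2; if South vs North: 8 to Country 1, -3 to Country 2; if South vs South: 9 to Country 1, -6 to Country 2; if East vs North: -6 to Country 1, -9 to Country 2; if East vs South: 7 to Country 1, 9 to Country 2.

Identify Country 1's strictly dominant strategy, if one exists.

Check whether one of Country 1's strategies beats all alternatives regardless of what the opponent does.
South strictly dominates: vs North: 8 > each of {6, -6}; vs South: 9 > each of {-5, 7}.

South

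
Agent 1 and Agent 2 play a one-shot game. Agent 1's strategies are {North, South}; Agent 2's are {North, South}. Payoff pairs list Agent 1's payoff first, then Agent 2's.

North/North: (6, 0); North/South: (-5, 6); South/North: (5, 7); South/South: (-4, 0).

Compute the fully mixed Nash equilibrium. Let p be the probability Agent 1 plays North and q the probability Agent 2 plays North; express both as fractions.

In a mixed NE each player is indifferent between their pure strategies, so the opponent's mix sets the indifference.
Agent 2 indifferent between North and South: p·0 + (1−p)·7 = p·6 + (1−p)·0 ⟹ 7 + (-7)p = 0 + 6p ⟹ p = 7/13.
Agent 1 indifferent between North and South: q·6 + (1−q)·(-5) = q·5 + (1−q)·(-4) ⟹ (-5) + 11q = (-4) + 9q ⟹ q = 1/2.

p = 7/13, q = 1/2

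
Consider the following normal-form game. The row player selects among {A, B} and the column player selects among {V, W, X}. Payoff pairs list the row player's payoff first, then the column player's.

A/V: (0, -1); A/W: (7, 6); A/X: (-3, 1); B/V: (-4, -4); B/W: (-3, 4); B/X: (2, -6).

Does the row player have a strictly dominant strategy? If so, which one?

None

A strategy is strictly dominant if it gives the row player a strictly higher payoff than every other strategy, against every choice by the opponent.
A is not dominant: against X, B gives 2 > -3.
B is not dominant: against V, A gives 0 > -4.
No single strategy is best against every opponent action.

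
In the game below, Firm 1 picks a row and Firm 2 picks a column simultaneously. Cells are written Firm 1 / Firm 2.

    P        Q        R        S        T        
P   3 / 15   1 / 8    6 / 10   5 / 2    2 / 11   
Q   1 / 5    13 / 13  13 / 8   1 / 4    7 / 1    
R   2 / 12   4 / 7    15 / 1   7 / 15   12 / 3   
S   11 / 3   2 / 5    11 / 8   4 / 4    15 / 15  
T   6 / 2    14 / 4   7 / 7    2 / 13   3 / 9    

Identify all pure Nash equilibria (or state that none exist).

(R, S) and (S, T)

A profile is a Nash equilibrium when each player is best-responding to the other.
Firm 1's best responses — vs P: S (payoff 11); vs Q: T (payoff 14); vs R: R (payoff 15); vs S: R (payoff 7); vs T: S (payoff 15).
Firm 2's best responses — vs P: P (payoff 15); vs Q: Q (payoff 13); vs R: S (payoff 15); vs S: T (payoff 15); vs T: S (payoff 13).
Mutual best responses occur at (R, S) and (S, T); at each, neither player gains by switching.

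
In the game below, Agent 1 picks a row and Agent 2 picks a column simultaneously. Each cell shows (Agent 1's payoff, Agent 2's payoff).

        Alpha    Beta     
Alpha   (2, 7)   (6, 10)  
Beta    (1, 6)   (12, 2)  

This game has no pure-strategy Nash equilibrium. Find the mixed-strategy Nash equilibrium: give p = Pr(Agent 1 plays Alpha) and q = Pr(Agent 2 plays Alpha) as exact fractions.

p = 4/7, q = 6/7

In a mixed NE each player is indifferent between their pure strategies, so the opponent's mix sets the indifference.
Agent 2 indifferent between Alpha and Beta: p·7 + (1−p)·6 = p·10 + (1−p)·2 ⟹ 6 + 1p = 2 + 8p ⟹ p = 4/7.
Agent 1 indifferent between Alpha and Beta: q·2 + (1−q)·6 = q·1 + (1−q)·12 ⟹ 6 + (-4)q = 12 + (-11)q ⟹ q = 6/7.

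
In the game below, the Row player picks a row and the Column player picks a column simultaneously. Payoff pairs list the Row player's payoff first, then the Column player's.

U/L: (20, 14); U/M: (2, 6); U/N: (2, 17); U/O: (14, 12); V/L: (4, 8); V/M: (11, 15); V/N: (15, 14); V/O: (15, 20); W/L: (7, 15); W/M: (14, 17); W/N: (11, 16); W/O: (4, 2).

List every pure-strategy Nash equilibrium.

Check mutual best responses: a cell is a NE iff neither player can gain by unilaterally deviating.
The Row player's best responses — vs L: U (payoff 20); vs M: W (payoff 14); vs N: V (payoff 15); vs O: V (payoff 15).
The Column player's best responses — vs U: N (payoff 17); vs V: O (payoff 20); vs W: M (payoff 17).
Mutual best responses occur at (V, O) and (W, M); at each, neither player gains by switching.

(V, O) and (W, M)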